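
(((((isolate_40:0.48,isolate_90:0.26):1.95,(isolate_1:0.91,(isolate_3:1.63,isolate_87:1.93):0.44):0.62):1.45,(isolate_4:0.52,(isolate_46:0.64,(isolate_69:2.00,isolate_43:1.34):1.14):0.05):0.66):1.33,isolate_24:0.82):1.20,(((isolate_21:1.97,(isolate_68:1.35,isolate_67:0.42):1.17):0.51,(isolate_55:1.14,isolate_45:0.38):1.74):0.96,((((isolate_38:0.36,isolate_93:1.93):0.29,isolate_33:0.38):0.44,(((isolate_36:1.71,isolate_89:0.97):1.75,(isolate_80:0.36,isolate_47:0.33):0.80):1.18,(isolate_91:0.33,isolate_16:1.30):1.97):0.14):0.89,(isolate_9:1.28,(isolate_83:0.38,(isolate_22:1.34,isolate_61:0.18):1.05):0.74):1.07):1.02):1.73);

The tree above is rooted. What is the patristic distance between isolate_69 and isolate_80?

The path runs isolate_69 → … → MRCA → … → isolate_80; the MRCA is the root of the tree.
Branch lengths along that path: 2.00 + 1.14 + 0.05 + 0.66 + 1.33 + 1.20 + 1.73 + 1.02 + 0.89 + 0.14 + 1.18 + 0.80 + 0.36 = 12.50.

12.50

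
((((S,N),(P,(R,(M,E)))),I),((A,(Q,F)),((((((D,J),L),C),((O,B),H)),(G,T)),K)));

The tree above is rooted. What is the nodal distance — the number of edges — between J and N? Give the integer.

12

The MRCA of J and N is the root of the tree.
From J up to that node: 8 branches. From N up to the same node: 4 branches. Total: 8 + 4 = 12.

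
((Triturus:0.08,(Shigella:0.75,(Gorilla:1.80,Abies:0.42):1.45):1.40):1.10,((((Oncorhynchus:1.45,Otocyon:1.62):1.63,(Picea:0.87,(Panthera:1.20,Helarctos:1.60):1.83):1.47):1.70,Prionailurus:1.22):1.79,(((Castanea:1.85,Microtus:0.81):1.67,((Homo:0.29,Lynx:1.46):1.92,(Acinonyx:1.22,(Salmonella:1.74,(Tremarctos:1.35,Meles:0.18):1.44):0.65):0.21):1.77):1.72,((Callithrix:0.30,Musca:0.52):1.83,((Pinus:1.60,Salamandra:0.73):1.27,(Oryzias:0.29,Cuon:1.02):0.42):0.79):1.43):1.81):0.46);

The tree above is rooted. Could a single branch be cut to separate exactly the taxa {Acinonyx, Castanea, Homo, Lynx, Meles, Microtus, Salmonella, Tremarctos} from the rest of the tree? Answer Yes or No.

The most recent common ancestor of these taxa subtends ((Castanea,Microtus),((Homo,Lynx),(Acinonyx,(Salmonella,(Tremarctos,Meles))))).
That clade has exactly 8 tips — every listed taxon and nothing else — so the group is monophyletic.

Yes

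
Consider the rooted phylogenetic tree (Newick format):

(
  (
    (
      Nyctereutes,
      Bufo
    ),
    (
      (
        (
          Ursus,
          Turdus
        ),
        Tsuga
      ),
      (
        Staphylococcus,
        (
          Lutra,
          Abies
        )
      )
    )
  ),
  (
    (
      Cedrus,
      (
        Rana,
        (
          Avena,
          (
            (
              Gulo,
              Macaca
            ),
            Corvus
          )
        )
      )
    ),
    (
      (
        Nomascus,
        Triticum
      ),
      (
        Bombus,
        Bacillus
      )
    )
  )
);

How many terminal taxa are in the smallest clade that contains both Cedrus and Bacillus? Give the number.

The MRCA of Cedrus and Bacillus is the node subtending ((Cedrus,(Rana,(Avena,((Gulo,Macaca),Corvus)))),((Nomascus,Triticum),(Bombus,Bacillus))).
That clade contains 10 terminal taxa: Avena, Bacillus, Bombus, Cedrus, Corvus, Gulo, Macaca, Nomascus, Rana, Triticum.

10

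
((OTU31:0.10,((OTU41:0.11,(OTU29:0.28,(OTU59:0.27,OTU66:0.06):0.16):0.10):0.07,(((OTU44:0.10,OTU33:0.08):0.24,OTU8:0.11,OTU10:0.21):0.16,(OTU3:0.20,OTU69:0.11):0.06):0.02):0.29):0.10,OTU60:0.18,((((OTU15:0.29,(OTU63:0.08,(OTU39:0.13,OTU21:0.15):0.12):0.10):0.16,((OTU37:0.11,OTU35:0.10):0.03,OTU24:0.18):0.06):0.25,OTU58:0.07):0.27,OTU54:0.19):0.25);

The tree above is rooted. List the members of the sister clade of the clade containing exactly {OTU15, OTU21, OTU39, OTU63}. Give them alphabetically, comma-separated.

The clade containing exactly {OTU15, OTU21, OTU39, OTU63} attaches to the tree at the node subtending ((OTU15,(OTU63,(OTU39,OTU21))),((OTU37,OTU35),OTU24)).
The other lineage descending from that same node — the sister group — is ((OTU37,OTU35),OTU24); its 3 tips in alphabetical order are the answer.

OTU24, OTU35, OTU37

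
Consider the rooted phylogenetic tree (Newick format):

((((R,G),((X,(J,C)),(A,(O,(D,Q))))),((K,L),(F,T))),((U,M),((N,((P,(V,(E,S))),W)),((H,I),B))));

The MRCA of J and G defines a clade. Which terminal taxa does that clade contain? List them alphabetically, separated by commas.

Tracing J: it sits inside (J,C).
Tracing G: it sits inside (R,G).
The smallest clade enclosing both is ((R,G),((X,(J,C)),(A,(O,(D,Q))))); the answer is its 9 terminal taxa in alphabetical order.

A, C, D, G, J, O, Q, R, X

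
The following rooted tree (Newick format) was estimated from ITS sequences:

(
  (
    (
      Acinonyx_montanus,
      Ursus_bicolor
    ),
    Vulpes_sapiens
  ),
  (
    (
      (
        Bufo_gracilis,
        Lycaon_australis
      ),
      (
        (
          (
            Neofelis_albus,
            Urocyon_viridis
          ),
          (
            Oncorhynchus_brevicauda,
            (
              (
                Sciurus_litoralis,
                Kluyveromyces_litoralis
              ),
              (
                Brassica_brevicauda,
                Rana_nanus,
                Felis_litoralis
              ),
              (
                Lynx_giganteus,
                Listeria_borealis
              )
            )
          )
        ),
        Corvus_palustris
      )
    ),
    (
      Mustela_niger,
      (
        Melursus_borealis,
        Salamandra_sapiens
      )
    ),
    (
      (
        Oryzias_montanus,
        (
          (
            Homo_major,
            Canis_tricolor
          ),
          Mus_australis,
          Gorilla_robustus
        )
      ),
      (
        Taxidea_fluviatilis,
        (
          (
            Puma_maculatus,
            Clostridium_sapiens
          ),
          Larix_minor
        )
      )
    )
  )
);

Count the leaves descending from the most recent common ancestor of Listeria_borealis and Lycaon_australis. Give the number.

13

The MRCA of Listeria_borealis and Lycaon_australis is the node subtending ((Bufo_gracilis,Lycaon_australis),(((Neofelis_albus,Urocyon_viridis),(Oncorhynchus_brevicauda,((Sciurus_litoralis,Kluyveromyces_litoralis),(Brassica_brevicauda,Rana_nanus,Felis_litoralis),(Lynx_giganteus,Listeria_borealis)))),Corvus_palustris)).
That clade contains 13 terminal taxa: Brassica_brevicauda, Bufo_gracilis, Corvus_palustris, Felis_litoralis, Kluyveromyces_litoralis, Listeria_borealis, Lycaon_australis, Lynx_giganteus, Neofelis_albus, Oncorhynchus_brevicauda, Rana_nanus, Sciurus_litoralis, Urocyon_viridis.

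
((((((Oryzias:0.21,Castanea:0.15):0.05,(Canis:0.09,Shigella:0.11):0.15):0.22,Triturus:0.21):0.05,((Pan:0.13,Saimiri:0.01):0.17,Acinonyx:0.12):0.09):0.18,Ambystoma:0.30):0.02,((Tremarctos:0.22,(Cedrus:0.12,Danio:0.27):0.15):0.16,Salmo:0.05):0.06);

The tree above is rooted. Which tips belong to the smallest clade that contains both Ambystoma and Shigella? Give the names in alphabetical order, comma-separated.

Tracing Ambystoma: it sits inside (((((Oryzias,Castanea),(Canis,Shigella)),Triturus),((Pan,Saimiri),Acinonyx)),Ambystoma).
Tracing Shigella: it sits inside (Canis,Shigella).
The smallest clade enclosing both is (((((Oryzias,Castanea),(Canis,Shigella)),Triturus),((Pan,Saimiri),Acinonyx)),Ambystoma); the answer is its 9 terminal taxa in alphabetical order.

Acinonyx, Ambystoma, Canis, Castanea, Oryzias, Pan, Saimiri, Shigella, Triturus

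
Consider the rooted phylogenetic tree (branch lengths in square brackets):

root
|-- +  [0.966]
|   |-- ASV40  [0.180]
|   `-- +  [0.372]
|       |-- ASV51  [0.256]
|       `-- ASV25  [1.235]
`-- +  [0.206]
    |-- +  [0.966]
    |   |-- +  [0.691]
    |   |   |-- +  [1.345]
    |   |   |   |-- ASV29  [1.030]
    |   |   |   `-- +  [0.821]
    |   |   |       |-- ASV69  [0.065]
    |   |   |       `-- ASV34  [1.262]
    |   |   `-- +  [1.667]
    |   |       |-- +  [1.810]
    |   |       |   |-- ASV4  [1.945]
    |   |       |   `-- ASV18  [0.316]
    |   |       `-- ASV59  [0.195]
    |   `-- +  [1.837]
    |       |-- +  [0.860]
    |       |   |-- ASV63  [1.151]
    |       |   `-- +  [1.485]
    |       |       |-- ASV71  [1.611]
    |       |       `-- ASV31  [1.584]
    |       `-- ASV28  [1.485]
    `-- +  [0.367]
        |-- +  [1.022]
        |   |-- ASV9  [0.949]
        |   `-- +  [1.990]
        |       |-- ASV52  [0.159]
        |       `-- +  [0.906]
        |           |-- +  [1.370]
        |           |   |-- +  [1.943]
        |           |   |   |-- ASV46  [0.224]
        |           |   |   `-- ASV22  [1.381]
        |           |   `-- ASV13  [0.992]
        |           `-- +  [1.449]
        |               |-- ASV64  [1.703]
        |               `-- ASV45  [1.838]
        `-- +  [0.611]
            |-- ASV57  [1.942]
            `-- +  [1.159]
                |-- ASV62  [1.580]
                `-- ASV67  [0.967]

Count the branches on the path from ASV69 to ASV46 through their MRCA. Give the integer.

12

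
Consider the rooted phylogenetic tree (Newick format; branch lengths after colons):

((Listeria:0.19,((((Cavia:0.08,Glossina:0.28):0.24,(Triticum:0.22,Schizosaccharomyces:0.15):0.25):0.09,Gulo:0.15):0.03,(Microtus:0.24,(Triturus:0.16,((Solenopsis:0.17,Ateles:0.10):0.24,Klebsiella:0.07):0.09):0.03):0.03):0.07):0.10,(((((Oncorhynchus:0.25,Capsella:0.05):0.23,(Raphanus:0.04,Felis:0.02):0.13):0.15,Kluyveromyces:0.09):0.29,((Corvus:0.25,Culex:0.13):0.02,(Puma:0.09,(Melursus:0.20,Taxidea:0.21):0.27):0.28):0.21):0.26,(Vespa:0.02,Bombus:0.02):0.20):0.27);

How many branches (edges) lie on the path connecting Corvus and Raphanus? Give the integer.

7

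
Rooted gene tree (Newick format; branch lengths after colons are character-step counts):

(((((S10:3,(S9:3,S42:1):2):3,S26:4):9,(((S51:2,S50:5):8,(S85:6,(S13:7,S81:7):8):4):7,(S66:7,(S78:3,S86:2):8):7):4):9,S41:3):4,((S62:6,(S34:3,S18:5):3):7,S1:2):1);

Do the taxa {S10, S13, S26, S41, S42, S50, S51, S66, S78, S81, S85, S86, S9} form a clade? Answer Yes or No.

Yes

The most recent common ancestor of these taxa subtends ((((S10,(S9,S42)),S26),(((S51,S50),(S85,(S13,S81))),(S66,(S78,S86)))),S41).
That clade has exactly 13 tips — every listed taxon and nothing else — so the group is monophyletic.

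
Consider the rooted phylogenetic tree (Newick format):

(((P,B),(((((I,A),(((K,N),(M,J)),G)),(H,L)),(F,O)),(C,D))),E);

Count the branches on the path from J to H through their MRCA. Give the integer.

7

The MRCA of J and H is the node subtending (((I,A),(((K,N),(M,J)),G)),(H,L)).
From J up to that node: 5 branches. From H up to the same node: 2 branches. Total: 5 + 2 = 7.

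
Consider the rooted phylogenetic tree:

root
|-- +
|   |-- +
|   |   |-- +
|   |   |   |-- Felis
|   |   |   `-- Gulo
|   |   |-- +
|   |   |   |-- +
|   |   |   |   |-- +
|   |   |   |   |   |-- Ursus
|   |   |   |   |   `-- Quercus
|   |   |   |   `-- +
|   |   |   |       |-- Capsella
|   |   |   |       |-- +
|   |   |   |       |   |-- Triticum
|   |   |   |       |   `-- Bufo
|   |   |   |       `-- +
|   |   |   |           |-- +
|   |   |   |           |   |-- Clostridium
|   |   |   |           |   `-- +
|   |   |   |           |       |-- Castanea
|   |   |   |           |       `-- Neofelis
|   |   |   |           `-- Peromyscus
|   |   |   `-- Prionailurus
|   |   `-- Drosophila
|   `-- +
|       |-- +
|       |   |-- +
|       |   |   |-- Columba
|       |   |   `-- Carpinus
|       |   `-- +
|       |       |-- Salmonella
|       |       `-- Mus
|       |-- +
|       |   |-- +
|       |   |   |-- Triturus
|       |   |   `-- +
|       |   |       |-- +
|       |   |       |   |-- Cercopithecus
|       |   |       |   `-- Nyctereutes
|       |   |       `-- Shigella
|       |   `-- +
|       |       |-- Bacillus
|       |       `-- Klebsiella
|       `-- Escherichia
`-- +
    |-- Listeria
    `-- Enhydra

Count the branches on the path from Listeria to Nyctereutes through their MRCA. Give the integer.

The MRCA of Listeria and Nyctereutes is the root of the tree.
From Listeria up to that node: 2 branches. From Nyctereutes up to the same node: 7 branches. Total: 2 + 7 = 9.

9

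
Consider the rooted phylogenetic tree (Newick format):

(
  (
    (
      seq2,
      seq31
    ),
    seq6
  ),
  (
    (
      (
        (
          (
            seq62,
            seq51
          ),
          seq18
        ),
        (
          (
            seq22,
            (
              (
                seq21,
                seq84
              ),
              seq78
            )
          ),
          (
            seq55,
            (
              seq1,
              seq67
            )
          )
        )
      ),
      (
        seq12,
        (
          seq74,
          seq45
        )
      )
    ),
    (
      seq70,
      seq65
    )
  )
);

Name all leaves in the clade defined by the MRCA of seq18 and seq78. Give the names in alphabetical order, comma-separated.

seq1, seq18, seq21, seq22, seq51, seq55, seq62, seq67, seq78, seq84

Tracing seq18: it sits inside ((seq62,seq51),seq18).
Tracing seq78: it sits inside ((seq21,seq84),seq78).
The smallest clade enclosing both is (((seq62,seq51),seq18),((seq22,((seq21,seq84),seq78)),(seq55,(seq1,seq67)))); the answer is its 10 terminal taxa in alphabetical order.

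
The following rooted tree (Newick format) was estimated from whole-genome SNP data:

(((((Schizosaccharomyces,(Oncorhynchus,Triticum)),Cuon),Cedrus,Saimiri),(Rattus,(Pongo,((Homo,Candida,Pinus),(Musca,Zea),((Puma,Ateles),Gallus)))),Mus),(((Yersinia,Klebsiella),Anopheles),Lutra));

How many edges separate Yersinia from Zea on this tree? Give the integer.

The MRCA of Yersinia and Zea is the root of the tree.
From Yersinia up to that node: 4 branches. From Zea up to the same node: 6 branches. Total: 4 + 6 = 10.

10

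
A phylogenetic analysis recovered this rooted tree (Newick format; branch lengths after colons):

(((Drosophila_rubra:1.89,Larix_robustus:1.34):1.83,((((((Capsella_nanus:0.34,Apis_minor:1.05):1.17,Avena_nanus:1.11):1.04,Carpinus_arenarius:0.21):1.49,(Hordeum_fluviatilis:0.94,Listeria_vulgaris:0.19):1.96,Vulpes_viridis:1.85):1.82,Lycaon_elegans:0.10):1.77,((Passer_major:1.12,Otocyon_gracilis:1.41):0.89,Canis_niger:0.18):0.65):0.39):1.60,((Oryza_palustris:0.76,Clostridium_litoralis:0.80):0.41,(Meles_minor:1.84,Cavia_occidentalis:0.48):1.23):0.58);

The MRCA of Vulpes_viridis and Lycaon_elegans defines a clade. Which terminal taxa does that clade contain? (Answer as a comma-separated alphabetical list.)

Tracing Vulpes_viridis: it sits inside ((((Capsella_nanus,Apis_minor),Avena_nanus),Carpinus_arenarius),(Hordeum_fluviatilis,Listeria_vulgaris),Vulpes_viridis).
Tracing Lycaon_elegans: it sits inside (((((Capsella_nanus,Apis_minor),Avena_nanus),Carpinus_arenarius),(Hordeum_fluviatilis,Listeria_vulgaris),Vulpes_viridis),Lycaon_elegans).
The smallest clade enclosing both is (((((Capsella_nanus,Apis_minor),Avena_nanus),Carpinus_arenarius),(Hordeum_fluviatilis,Listeria_vulgaris),Vulpes_viridis),Lycaon_elegans); the answer is its 8 terminal taxa in alphabetical order.

Apis_minor, Avena_nanus, Capsella_nanus, Carpinus_arenarius, Hordeum_fluviatilis, Listeria_vulgaris, Lycaon_elegans, Vulpes_viridis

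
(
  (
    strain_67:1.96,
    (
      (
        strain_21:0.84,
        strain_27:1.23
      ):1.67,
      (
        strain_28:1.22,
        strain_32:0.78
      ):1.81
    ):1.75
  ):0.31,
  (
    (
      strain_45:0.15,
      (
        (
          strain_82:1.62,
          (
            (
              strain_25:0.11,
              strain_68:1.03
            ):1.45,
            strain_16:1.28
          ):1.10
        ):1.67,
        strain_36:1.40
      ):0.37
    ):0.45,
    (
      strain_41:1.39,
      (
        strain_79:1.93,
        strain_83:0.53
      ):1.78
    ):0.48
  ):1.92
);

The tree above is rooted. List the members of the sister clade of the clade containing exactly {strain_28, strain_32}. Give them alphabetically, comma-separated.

The clade containing exactly {strain_28, strain_32} attaches to the tree at the node subtending ((strain_21,strain_27),(strain_28,strain_32)).
The other lineage descending from that same node — the sister group — is (strain_21,strain_27); its 2 tips in alphabetical order are the answer.

strain_21, strain_27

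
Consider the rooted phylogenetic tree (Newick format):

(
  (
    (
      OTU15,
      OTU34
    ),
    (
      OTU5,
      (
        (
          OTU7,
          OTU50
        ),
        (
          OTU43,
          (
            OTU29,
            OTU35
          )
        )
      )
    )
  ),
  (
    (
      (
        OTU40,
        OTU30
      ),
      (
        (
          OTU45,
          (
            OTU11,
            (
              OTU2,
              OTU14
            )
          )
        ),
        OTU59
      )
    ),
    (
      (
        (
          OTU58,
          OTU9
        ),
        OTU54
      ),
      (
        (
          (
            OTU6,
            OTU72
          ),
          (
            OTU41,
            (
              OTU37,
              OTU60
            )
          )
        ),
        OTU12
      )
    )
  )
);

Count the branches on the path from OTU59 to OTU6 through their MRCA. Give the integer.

The MRCA of OTU59 and OTU6 is the node subtending (((OTU40,OTU30),((OTU45,(OTU11,(OTU2,OTU14))),OTU59)),(((OTU58,OTU9),OTU54),(((OTU6,OTU72),(OTU41,(OTU37,OTU60))),OTU12))).
From OTU59 up to that node: 3 branches. From OTU6 up to the same node: 5 branches. Total: 3 + 5 = 8.

8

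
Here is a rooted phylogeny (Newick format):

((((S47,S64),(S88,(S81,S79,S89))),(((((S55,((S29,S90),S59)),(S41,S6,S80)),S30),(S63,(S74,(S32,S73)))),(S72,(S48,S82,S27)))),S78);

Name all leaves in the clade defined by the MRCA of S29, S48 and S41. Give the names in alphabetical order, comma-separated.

Tracing S29: it sits inside (S29,S90).
Tracing S48: it sits inside (S48,S82,S27).
Tracing S41: it sits inside (S41,S6,S80).
The smallest clade enclosing all 3 is (((((S55,((S29,S90),S59)),(S41,S6,S80)),S30),(S63,(S74,(S32,S73)))),(S72,(S48,S82,S27))); the answer is its 16 terminal taxa in alphabetical order.

S27, S29, S30, S32, S41, S48, S55, S59, S6, S63, S72, S73, S74, S80, S82, S90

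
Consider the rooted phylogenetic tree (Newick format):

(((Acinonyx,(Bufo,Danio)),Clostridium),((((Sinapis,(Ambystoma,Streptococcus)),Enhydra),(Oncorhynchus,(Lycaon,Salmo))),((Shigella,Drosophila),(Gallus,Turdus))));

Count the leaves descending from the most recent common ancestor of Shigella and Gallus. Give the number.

The MRCA of Shigella and Gallus is the node subtending ((Shigella,Drosophila),(Gallus,Turdus)).
That clade contains 4 terminal taxa: Drosophila, Gallus, Shigella, Turdus.

4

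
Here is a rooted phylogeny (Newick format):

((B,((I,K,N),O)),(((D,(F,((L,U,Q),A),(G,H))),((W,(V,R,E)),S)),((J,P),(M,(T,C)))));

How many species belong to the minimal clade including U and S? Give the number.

13

The MRCA of U and S is the node subtending ((D,(F,((L,U,Q),A),(G,H))),((W,(V,R,E)),S)).
That clade contains 13 terminal taxa: A, D, E, F, G, H, L, Q, R, S, U, V, W.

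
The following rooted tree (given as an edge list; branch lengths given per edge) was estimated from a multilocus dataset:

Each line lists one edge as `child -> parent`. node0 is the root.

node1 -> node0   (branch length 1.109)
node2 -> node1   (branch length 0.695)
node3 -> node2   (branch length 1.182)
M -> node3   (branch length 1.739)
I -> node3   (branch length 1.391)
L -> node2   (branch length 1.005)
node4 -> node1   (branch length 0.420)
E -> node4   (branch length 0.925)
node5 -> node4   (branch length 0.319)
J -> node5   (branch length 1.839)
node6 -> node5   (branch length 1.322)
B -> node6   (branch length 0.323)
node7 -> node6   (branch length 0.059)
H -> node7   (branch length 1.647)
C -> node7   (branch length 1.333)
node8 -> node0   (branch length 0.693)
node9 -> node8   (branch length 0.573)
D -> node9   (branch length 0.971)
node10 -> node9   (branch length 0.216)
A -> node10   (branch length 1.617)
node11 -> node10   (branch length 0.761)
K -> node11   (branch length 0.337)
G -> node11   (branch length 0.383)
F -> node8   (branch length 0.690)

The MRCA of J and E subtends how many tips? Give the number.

The MRCA of J and E is the node subtending (E,(J,(B,(H,C)))).
That clade contains 5 terminal taxa: B, C, E, H, J.

5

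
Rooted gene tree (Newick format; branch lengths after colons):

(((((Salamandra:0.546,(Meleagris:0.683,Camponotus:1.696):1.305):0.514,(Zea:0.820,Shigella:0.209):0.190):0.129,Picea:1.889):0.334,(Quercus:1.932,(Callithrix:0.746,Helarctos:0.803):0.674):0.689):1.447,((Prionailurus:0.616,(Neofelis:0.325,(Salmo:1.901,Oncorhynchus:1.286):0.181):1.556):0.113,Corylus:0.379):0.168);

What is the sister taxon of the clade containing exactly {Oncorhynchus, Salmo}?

The clade containing exactly {Oncorhynchus, Salmo} attaches to the tree at the node subtending (Neofelis,(Salmo,Oncorhynchus)).
The other lineage descending from that same node — the sister group — is the single tip Neofelis.

Neofelis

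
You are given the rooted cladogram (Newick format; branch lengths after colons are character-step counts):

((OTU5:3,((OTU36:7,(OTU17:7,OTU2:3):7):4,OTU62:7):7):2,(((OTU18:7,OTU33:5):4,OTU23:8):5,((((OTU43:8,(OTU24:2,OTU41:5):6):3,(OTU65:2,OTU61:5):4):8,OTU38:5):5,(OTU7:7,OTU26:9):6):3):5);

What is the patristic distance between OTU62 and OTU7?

37

The path runs OTU62 → … → MRCA → … → OTU7; the MRCA is the root of the tree.
Branch lengths along that path: 7 + 7 + 2 + 5 + 3 + 6 + 7 = 37.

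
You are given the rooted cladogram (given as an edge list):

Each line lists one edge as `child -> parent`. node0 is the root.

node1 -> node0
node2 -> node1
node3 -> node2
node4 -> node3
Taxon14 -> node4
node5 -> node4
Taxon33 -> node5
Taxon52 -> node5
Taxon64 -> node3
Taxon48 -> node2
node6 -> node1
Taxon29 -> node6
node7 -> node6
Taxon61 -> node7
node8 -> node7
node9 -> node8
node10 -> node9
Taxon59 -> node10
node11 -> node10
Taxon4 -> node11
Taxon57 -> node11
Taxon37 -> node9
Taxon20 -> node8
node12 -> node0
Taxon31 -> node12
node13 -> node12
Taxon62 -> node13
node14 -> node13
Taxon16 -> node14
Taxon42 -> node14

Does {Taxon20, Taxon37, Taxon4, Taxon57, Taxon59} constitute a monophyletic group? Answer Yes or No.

The most recent common ancestor of these taxa subtends (((Taxon59,(Taxon4,Taxon57)),Taxon37),Taxon20).
That clade has exactly 5 tips — every listed taxon and nothing else — so the group is monophyletic.

Yes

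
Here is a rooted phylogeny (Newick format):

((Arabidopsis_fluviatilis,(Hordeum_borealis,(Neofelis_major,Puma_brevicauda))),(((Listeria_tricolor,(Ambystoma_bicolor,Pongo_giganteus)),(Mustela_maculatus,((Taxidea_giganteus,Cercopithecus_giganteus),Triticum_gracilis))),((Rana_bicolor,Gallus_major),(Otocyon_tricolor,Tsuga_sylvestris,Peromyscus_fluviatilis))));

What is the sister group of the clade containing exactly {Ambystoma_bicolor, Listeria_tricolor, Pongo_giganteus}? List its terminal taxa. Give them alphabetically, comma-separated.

Cercopithecus_giganteus, Mustela_maculatus, Taxidea_giganteus, Triticum_gracilis

The clade containing exactly {Ambystoma_bicolor, Listeria_tricolor, Pongo_giganteus} attaches to the tree at the node subtending ((Listeria_tricolor,(Ambystoma_bicolor,Pongo_giganteus)),(Mustela_maculatus,((Taxidea_giganteus,Cercopithecus_giganteus),Triticum_gracilis))).
The other lineage descending from that same node — the sister group — is (Mustela_maculatus,((Taxidea_giganteus,Cercopithecus_giganteus),Triticum_gracilis)); its 4 tips in alphabetical order are the answer.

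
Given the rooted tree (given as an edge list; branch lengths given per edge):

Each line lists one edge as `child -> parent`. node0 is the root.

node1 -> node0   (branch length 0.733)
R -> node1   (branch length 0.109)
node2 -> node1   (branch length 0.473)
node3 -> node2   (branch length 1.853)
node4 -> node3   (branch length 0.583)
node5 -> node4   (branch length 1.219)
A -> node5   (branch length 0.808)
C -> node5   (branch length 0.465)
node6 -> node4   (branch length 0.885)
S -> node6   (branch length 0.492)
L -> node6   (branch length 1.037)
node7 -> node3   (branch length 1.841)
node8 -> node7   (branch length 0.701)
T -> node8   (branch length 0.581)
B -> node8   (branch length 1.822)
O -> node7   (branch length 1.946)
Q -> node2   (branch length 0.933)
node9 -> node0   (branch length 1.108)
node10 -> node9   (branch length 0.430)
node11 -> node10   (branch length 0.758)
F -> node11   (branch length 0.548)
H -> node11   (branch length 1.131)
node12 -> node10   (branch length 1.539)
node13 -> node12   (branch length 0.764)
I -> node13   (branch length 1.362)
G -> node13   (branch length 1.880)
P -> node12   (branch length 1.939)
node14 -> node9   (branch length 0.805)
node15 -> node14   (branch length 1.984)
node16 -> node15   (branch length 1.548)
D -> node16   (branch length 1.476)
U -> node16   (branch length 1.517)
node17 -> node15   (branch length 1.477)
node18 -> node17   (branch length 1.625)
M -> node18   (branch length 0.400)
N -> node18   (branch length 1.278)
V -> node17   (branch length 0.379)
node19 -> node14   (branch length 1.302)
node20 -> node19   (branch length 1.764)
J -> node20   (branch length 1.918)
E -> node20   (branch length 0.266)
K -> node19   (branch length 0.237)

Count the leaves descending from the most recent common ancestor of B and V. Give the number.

22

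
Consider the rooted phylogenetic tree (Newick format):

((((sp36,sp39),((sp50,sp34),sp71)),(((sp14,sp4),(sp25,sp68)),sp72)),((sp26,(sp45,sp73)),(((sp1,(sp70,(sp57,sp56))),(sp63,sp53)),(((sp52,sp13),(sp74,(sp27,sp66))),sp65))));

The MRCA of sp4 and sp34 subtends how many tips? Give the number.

10

The MRCA of sp4 and sp34 is the node subtending (((sp36,sp39),((sp50,sp34),sp71)),(((sp14,sp4),(sp25,sp68)),sp72)).
That clade contains 10 terminal taxa: sp14, sp25, sp34, sp36, sp39, sp4, sp50, sp68, sp71, sp72.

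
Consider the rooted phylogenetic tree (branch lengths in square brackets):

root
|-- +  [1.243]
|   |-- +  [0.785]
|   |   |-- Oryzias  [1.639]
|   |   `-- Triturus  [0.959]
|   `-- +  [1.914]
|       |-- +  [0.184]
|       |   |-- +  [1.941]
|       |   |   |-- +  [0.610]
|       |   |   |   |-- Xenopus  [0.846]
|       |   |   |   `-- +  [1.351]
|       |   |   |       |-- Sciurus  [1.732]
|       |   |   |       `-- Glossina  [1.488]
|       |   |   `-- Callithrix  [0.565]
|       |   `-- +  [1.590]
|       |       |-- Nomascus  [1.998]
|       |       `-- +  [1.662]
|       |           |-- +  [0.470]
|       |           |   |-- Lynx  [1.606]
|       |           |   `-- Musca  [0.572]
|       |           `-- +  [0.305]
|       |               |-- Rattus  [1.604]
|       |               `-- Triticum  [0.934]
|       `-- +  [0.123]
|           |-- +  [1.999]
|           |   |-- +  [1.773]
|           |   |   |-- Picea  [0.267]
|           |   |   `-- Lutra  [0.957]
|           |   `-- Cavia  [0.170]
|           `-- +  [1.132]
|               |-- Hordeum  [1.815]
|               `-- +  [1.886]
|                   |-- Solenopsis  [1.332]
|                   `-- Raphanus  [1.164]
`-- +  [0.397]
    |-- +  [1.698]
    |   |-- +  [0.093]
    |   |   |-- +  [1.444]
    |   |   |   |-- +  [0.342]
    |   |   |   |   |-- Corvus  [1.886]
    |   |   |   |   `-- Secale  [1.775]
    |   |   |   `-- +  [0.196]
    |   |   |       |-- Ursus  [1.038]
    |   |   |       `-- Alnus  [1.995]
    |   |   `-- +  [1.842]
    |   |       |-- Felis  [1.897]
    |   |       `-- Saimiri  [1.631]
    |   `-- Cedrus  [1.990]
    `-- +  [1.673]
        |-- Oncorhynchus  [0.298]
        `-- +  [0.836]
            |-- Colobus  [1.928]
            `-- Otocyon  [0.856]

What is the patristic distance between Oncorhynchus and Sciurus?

11.343

The path runs Oncorhynchus → … → MRCA → … → Sciurus; the MRCA is the root of the tree.
Branch lengths along that path: 0.298 + 1.673 + 0.397 + 1.243 + 1.914 + 0.184 + 1.941 + 0.610 + 1.351 + 1.732 = 11.343.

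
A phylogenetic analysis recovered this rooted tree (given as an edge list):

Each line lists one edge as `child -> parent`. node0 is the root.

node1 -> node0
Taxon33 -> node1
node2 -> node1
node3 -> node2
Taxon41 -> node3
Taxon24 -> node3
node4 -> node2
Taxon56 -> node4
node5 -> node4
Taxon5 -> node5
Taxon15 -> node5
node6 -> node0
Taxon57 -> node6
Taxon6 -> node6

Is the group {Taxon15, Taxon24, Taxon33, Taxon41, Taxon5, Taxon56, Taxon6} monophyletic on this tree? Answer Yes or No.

No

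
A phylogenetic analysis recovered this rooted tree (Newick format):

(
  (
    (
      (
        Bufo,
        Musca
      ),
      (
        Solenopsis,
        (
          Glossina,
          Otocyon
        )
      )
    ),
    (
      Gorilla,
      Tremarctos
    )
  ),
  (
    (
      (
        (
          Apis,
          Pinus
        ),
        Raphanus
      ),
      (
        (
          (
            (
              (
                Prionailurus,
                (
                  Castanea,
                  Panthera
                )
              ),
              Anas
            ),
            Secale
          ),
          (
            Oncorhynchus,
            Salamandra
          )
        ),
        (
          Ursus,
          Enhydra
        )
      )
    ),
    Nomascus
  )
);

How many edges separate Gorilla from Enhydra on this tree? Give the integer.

8

The MRCA of Gorilla and Enhydra is the root of the tree.
From Gorilla up to that node: 3 branches. From Enhydra up to the same node: 5 branches. Total: 3 + 5 = 8.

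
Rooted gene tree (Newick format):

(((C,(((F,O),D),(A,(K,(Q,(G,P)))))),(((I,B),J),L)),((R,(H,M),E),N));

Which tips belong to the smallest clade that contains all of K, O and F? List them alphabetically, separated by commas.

A, D, F, G, K, O, P, Q

Tracing K: it sits inside (K,(Q,(G,P))).
Tracing O: it sits inside (F,O).
Tracing F: it sits inside (F,O).
The smallest clade enclosing all 3 is (((F,O),D),(A,(K,(Q,(G,P))))); the answer is its 8 terminal taxa in alphabetical order.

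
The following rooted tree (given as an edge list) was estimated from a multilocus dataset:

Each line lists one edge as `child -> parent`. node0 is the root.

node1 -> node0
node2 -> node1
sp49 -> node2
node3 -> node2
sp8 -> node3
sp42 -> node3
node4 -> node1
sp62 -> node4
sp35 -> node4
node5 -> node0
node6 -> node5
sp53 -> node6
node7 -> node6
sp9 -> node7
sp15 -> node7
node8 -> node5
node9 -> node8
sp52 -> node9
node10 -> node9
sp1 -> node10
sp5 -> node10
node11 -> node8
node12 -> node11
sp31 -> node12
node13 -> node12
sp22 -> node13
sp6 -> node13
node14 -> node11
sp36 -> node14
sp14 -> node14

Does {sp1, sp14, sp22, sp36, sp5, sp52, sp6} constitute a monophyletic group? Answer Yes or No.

No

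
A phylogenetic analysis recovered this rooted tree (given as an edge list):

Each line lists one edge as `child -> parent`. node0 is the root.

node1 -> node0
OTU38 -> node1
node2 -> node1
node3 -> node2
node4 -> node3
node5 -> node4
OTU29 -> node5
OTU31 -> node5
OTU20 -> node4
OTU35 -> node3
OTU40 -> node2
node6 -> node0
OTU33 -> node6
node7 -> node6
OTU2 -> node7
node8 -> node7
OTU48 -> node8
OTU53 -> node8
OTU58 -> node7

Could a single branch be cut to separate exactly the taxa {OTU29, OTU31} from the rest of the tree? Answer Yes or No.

Yes

The most recent common ancestor of these taxa subtends (OTU29,OTU31).
That clade has exactly 2 tips — every listed taxon and nothing else — so the group is monophyletic.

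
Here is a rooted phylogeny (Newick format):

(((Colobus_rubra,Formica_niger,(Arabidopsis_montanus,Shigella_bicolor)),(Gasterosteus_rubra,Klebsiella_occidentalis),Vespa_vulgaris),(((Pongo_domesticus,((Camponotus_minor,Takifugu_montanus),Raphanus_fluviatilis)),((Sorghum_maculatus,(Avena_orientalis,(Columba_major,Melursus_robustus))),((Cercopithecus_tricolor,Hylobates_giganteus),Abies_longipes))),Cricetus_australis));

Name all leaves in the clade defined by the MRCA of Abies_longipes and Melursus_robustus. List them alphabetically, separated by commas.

Abies_longipes, Avena_orientalis, Cercopithecus_tricolor, Columba_major, Hylobates_giganteus, Melursus_robustus, Sorghum_maculatus

Tracing Abies_longipes: it sits inside ((Cercopithecus_tricolor,Hylobates_giganteus),Abies_longipes).
Tracing Melursus_robustus: it sits inside (Columba_major,Melursus_robustus).
The smallest clade enclosing both is ((Sorghum_maculatus,(Avena_orientalis,(Columba_major,Melursus_robustus))),((Cercopithecus_tricolor,Hylobates_giganteus),Abies_longipes)); the answer is its 7 terminal taxa in alphabetical order.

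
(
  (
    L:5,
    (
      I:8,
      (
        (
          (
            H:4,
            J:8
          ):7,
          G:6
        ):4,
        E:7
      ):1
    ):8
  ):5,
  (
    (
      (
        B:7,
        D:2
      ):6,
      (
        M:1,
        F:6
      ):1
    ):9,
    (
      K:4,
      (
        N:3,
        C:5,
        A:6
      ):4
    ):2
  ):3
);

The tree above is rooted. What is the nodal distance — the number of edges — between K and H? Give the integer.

9

The MRCA of K and H is the root of the tree.
From K up to that node: 3 branches. From H up to the same node: 6 branches. Total: 3 + 6 = 9.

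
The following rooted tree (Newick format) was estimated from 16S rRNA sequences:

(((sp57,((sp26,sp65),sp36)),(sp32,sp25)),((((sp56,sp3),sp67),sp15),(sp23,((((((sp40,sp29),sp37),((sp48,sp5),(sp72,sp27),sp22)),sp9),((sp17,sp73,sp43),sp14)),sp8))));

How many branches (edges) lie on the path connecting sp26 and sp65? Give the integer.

The MRCA of sp26 and sp65 is the node subtending (sp26,sp65).
From sp26 up to that node: 1 branch. From sp65 up to the same node: 1 branch. Total: 1 + 1 = 2.

2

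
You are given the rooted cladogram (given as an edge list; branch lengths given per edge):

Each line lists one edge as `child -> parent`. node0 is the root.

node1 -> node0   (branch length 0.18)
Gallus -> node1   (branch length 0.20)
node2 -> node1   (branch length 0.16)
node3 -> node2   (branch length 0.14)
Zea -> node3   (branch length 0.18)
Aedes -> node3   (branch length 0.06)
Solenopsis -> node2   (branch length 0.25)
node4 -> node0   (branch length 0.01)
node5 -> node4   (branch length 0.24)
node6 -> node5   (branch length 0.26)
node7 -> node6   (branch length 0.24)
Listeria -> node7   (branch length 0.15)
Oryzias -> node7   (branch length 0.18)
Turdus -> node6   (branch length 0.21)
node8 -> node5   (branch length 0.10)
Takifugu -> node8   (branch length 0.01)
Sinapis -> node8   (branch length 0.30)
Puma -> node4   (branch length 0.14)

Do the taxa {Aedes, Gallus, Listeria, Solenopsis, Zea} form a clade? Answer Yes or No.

No

The MRCA of the listed taxa is the root, so the smallest clade containing them is the whole tree.
That clade also contains Oryzias, Puma, Sinapis, Takifugu, Turdus, which are not in the proposed group, so the group is not monophyletic.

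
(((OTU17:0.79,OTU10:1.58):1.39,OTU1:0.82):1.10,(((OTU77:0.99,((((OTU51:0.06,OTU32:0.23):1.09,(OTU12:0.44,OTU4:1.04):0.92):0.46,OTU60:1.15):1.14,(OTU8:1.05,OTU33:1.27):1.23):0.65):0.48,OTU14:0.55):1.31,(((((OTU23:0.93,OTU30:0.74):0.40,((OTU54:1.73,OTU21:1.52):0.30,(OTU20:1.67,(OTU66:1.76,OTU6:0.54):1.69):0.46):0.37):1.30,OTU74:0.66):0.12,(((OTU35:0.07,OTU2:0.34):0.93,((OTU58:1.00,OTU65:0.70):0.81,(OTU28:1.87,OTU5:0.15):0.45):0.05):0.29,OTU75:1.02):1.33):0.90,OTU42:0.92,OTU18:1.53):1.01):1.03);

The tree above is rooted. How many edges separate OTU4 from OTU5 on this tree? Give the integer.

14

The MRCA of OTU4 and OTU5 is the node subtending (((OTU77,((((OTU51,OTU32),(OTU12,OTU4)),OTU60),(OTU8,OTU33))),OTU14),(((((OTU23,OTU30),((OTU54,OTU21),(OTU20,(OTU66,OTU6)))),OTU74),(((OTU35,OTU2),((OTU58,OTU65),(OTU28,OTU5))),OTU75)),OTU42,OTU18)).
From OTU4 up to that node: 7 branches. From OTU5 up to the same node: 7 branches. Total: 7 + 7 = 14.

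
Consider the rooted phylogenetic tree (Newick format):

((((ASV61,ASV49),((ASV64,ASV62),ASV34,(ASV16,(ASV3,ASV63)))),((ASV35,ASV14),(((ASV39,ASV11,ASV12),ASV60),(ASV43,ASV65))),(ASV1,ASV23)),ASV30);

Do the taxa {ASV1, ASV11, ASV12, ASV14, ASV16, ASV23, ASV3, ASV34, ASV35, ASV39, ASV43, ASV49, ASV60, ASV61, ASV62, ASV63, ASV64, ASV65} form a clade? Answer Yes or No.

Yes

The most recent common ancestor of these taxa subtends (((ASV61,ASV49),((ASV64,ASV62),ASV34,(ASV16,(ASV3,ASV63)))),((ASV35,ASV14),(((ASV39,ASV11,ASV12),ASV60),(ASV43,ASV65))),(ASV1,ASV23)).
That clade has exactly 18 tips — every listed taxon and nothing else — so the group is monophyletic.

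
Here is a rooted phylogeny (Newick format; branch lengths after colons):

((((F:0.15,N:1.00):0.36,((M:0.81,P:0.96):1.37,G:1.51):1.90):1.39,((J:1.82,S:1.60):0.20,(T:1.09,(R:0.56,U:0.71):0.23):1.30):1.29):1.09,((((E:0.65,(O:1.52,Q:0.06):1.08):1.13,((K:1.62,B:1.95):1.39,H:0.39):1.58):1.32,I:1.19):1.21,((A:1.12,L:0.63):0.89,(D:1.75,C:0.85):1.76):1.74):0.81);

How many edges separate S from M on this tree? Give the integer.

The MRCA of S and M is the node subtending (((F,N),((M,P),G)),((J,S),(T,(R,U)))).
From S up to that node: 3 branches. From M up to the same node: 4 branches. Total: 3 + 4 = 7.

7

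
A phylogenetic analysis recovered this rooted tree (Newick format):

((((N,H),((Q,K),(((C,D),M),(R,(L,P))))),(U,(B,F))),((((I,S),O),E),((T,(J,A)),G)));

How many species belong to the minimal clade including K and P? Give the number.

The MRCA of K and P is the node subtending ((Q,K),(((C,D),M),(R,(L,P)))).
That clade contains 8 terminal taxa: C, D, K, L, M, P, Q, R.

8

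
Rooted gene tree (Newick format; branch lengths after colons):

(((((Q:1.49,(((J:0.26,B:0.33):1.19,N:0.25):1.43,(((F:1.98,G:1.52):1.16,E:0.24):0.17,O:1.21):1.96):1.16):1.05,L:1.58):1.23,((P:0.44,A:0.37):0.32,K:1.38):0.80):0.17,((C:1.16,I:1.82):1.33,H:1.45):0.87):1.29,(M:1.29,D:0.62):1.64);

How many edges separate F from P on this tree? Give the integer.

The MRCA of F and P is the node subtending (((Q,(((J,B),N),(((F,G),E),O))),L),((P,A),K)).
From F up to that node: 7 branches. From P up to the same node: 3 branches. Total: 7 + 3 = 10.

10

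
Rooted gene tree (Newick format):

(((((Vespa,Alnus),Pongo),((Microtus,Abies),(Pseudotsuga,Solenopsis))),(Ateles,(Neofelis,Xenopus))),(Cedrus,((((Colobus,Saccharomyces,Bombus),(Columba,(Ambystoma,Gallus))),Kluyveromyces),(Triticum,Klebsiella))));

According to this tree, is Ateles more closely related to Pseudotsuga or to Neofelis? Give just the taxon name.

Neofelis

The MRCA of Ateles and Neofelis subtends (Ateles,(Neofelis,Xenopus)) (3 taxa).
The MRCA of Ateles and Pseudotsuga subtends ((((Vespa,Alnus),Pongo),((Microtus,Abies),(Pseudotsuga,Solenopsis))),(Ateles,(Neofelis,Xenopus))) (10 taxa).
The first is nested inside the second, so Ateles shares a more recent common ancestor with Neofelis.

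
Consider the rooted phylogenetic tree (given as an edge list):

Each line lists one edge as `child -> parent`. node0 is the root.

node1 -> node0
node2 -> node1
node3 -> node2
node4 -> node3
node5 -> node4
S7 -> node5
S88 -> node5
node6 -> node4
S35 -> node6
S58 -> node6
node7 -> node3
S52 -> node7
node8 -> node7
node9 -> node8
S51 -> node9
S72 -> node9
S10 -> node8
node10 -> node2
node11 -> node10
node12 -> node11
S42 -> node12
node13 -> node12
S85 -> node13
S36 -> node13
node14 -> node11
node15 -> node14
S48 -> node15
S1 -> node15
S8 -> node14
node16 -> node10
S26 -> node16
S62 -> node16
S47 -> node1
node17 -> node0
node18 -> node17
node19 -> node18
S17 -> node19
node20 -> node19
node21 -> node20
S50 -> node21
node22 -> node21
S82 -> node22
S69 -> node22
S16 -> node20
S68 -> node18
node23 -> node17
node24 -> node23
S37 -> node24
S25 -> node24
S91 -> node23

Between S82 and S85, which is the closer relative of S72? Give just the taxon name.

The MRCA of S72 and S85 subtends ((((S7,S88),(S35,S58)),(S52,((S51,S72),S10))),(((S42,(S85,S36)),((S48,S1),S8)),(S26,S62))) (16 taxa).
The MRCA of S72 and S82 is the root, subtending the entire tree (26 taxa).
The first is nested inside the second, so S72 shares a more recent common ancestor with S85.

S85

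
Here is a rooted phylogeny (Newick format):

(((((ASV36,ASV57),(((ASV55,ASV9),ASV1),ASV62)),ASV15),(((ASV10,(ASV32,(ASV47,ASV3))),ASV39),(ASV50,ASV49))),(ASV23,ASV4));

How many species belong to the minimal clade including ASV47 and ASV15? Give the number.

The MRCA of ASV47 and ASV15 is the node subtending ((((ASV36,ASV57),(((ASV55,ASV9),ASV1),ASV62)),ASV15),(((ASV10,(ASV32,(ASV47,ASV3))),ASV39),(ASV50,ASV49))).
That clade contains 14 terminal taxa: ASV1, ASV10, ASV15, ASV3, ASV32, ASV36, ASV39, ASV47, ASV49, ASV50, ASV55, ASV57, ASV62, ASV9.

14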